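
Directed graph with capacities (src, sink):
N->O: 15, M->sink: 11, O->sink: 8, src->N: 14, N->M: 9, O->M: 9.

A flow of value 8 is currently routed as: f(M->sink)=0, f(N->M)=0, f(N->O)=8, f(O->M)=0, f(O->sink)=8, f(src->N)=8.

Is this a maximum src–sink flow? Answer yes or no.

Residual path src->N->M->sink has bottleneck 6 > 0.
Pushing 6 along it raises the flow to 14, so the given flow is not maximum.

No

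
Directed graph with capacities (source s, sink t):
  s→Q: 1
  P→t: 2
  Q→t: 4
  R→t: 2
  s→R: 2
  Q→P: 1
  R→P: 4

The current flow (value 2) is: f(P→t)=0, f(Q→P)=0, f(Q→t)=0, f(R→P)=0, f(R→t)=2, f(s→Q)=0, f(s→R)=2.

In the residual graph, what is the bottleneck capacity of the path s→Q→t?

1

Residual capacities along the path: s→Q: 1, Q→t: 4.
Minimum is 1.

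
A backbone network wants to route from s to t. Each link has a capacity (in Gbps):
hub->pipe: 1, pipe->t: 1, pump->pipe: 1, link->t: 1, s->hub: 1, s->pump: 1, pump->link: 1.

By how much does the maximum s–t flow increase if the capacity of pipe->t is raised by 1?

0

Original max flow = 2.
Edge pipe->t does not cross the min cut (source side {s}), so extra capacity there cannot help.
New max flow = 2. Increase = 0.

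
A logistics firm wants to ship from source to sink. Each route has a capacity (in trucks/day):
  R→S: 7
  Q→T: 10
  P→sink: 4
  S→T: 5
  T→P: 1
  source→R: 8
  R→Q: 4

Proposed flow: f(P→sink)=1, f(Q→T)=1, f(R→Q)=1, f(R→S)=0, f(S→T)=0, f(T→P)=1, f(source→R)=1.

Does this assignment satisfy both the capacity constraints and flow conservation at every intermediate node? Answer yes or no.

Yes

Every edge has 0 ≤ f(e) ≤ cap(e).
At each intermediate node, inflow equals outflow.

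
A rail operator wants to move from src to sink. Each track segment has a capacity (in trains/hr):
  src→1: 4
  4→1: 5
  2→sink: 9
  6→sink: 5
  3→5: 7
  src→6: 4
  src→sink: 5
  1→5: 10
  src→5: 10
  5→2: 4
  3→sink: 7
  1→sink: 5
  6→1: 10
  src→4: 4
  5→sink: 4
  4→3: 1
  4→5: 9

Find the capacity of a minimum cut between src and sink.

Max flow = 23 (via 7 augmenting paths).
In the residual at optimum, the set reachable from src is {1, 4, 5, src}.
Cut edges: src→6 (cap 4), src→sink (cap 5), 4→3 (cap 1), 1→sink (cap 5), 5→2 (cap 4), 5→sink (cap 4). Sum = 23.

23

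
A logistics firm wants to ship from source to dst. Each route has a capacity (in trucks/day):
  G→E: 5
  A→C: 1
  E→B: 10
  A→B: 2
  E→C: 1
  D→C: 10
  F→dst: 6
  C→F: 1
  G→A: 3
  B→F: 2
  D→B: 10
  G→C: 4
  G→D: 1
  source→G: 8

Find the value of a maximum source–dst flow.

Augment source→G→C→F→dst: bottleneck 1. Total 1.
Augment source→G→E→B→F→dst: bottleneck 2. Total 3.
No augmenting path remains in the residual graph.

3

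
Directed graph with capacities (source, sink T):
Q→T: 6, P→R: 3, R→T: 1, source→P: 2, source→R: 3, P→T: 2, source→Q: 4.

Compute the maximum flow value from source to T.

Augment source→Q→T: bottleneck 4. Total 4.
Augment source→P→T: bottleneck 2. Total 6.
Augment source→R→T: bottleneck 1. Total 7.
No augmenting path remains in the residual graph.

7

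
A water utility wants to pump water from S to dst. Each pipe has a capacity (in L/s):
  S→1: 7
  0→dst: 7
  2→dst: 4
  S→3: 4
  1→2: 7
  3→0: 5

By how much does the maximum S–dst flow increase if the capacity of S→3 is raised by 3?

1

Original max flow = 8.
After raising cap(S→3), augmenting paths through that edge carry 1 more unit.
New max flow = 9. Increase = 1.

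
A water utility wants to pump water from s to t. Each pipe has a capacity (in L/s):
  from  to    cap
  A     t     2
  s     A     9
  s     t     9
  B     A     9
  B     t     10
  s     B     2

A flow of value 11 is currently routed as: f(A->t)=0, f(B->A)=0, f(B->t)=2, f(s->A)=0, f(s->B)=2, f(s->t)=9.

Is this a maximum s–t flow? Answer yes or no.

No

Residual path s->A->t has bottleneck 2 > 0.
Pushing 2 along it raises the flow to 13, so the given flow is not maximum.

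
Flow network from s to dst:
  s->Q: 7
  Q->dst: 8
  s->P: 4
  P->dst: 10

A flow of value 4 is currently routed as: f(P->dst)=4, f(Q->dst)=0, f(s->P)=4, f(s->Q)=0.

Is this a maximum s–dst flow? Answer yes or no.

No

Residual path s->Q->dst has bottleneck 7 > 0.
Pushing 7 along it raises the flow to 11, so the given flow is not maximum.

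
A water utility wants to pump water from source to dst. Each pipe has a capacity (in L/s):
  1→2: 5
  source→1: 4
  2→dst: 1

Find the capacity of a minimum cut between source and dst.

Max flow = 1 (via 1 augmenting path).
In the residual at optimum, the set reachable from source is {1, 2, source}.
Cut edges: 2→dst (cap 1). Sum = 1.

1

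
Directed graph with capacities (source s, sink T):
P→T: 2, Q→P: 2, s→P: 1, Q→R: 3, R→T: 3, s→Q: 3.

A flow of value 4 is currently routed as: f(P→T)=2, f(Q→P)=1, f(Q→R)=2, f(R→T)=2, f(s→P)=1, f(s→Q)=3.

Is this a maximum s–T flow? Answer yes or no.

Yes

Residual reachable from s: {s}; T is not reachable.
Saturated cut: s→Q, s→P with total capacity 4 = current flow value. Flow is maximum.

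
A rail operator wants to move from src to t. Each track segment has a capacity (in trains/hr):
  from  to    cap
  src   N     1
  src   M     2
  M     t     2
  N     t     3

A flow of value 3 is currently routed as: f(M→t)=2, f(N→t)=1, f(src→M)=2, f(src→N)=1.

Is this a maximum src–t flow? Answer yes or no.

Yes

Residual reachable from src: {src}; t is not reachable.
Saturated cut: src→N, src→M with total capacity 3 = current flow value. Flow is maximum.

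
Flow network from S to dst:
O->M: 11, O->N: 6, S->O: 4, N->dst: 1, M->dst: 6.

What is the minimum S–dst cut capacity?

Max flow = 4 (via 1 augmenting path).
In the residual at optimum, the set reachable from S is {S}.
Cut edges: S->O (cap 4). Sum = 4.

4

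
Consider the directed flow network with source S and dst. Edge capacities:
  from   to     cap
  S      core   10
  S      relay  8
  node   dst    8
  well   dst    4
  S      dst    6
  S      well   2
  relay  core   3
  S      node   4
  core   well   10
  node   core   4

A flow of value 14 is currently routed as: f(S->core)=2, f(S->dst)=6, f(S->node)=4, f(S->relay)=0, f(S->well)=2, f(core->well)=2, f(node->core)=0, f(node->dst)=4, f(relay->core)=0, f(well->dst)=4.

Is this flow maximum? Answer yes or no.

Residual reachable from S: {S, core, relay, well}; dst is not reachable.
Saturated cut: S->node, S->dst, well->dst with total capacity 14 = current flow value. Flow is maximum.

Yes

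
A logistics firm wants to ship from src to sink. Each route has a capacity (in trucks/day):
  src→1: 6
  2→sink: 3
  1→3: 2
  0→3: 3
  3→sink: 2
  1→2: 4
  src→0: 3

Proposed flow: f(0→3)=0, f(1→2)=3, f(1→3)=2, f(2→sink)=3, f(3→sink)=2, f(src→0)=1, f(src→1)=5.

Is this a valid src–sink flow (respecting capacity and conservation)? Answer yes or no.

Conservation fails at 0: inflow 1 ≠ outflow 0.

No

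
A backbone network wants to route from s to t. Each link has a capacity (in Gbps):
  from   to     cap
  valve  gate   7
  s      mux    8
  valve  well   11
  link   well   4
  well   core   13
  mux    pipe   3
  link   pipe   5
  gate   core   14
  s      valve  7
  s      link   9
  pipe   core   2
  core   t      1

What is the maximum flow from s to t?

Augment s->link->well->core->t: bottleneck 1. Total 1.
No augmenting path remains in the residual graph.

1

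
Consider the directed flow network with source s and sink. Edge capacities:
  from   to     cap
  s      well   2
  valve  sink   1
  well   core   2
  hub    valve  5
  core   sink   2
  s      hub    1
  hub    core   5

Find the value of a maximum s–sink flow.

3

Augment s->hub->valve->sink: bottleneck 1. Total 1.
Augment s->well->core->sink: bottleneck 2. Total 3.
No augmenting path remains in the residual graph.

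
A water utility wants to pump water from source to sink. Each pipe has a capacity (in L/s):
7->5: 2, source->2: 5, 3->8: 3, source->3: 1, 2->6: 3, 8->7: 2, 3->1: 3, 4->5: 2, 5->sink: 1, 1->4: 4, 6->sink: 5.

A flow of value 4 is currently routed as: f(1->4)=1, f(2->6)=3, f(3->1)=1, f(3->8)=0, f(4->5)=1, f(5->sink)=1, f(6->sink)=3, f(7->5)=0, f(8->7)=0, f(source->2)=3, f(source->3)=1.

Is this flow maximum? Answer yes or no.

Yes

Residual reachable from source: {2, source}; sink is not reachable.
Saturated cut: 2->6, source->3 with total capacity 4 = current flow value. Flow is maximum.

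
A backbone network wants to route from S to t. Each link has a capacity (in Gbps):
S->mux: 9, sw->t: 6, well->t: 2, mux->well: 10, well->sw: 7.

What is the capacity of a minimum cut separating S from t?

Max flow = 8 (via 2 augmenting paths).
In the residual at optimum, the set reachable from S is {S, mux, sw, well}.
Cut edges: well->t (cap 2), sw->t (cap 6). Sum = 8.

8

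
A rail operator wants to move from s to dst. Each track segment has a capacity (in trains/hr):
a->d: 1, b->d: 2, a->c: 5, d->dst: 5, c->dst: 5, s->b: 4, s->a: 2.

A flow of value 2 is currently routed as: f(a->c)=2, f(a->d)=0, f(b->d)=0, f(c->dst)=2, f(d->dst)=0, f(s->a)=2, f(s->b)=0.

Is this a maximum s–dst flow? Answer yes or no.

Residual path s->b->d->dst has bottleneck 2 > 0.
Pushing 2 along it raises the flow to 4, so the given flow is not maximum.

No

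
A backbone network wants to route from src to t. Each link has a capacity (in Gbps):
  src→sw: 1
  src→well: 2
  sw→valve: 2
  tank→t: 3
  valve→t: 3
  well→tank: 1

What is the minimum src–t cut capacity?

2

Max flow = 2 (via 2 augmenting paths).
In the residual at optimum, the set reachable from src is {src, well}.
Cut edges: well→tank (cap 1), src→sw (cap 1). Sum = 2.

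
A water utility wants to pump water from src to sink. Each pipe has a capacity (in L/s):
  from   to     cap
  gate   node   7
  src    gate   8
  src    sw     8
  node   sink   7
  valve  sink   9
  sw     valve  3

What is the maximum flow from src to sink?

Augment src→gate→node→sink: bottleneck 7. Total 7.
Augment src→sw→valve→sink: bottleneck 3. Total 10.
No augmenting path remains in the residual graph.

10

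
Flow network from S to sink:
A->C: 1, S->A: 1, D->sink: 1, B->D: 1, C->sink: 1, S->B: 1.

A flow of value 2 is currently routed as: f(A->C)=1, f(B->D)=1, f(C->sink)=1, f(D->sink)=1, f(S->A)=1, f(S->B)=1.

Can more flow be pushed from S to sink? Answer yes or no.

No

Residual reachable from S: {S}; sink is not reachable.
Saturated cut: S->B, S->A with total capacity 2 = current flow value. Flow is maximum.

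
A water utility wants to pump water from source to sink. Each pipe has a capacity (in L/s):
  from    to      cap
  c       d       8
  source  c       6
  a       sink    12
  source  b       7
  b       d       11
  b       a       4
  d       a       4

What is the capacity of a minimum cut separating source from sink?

8

Max flow = 8 (via 2 augmenting paths).
In the residual at optimum, the set reachable from source is {b, c, d, source}.
Cut edges: b->a (cap 4), d->a (cap 4). Sum = 8.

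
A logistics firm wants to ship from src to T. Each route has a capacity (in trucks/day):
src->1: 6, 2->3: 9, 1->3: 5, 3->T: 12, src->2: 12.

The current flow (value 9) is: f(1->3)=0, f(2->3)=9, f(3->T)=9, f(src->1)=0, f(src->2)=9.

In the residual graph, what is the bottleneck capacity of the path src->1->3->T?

Residual capacities along the path: src->1: 6, 1->3: 5, 3->T: 3.
Minimum is 3.

3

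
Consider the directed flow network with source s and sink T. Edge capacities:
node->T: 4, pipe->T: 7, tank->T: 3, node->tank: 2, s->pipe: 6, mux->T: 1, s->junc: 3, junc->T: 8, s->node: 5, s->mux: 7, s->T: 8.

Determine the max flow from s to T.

23

Augment s->T: bottleneck 8. Total 8.
Augment s->node->T: bottleneck 4. Total 12.
Augment s->mux->T: bottleneck 1. Total 13.
Augment s->pipe->T: bottleneck 6. Total 19.
Augment s->junc->T: bottleneck 3. Total 22.
Augment s->node->tank->T: bottleneck 1. Total 23.
No augmenting path remains in the residual graph.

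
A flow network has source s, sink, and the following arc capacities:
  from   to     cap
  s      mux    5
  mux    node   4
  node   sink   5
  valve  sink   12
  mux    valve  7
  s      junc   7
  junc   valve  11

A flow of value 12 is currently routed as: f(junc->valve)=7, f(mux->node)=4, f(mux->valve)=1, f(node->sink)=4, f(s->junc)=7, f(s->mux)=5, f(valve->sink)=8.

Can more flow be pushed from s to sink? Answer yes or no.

Residual reachable from s: {s}; sink is not reachable.
Saturated cut: s->mux, s->junc with total capacity 12 = current flow value. Flow is maximum.

No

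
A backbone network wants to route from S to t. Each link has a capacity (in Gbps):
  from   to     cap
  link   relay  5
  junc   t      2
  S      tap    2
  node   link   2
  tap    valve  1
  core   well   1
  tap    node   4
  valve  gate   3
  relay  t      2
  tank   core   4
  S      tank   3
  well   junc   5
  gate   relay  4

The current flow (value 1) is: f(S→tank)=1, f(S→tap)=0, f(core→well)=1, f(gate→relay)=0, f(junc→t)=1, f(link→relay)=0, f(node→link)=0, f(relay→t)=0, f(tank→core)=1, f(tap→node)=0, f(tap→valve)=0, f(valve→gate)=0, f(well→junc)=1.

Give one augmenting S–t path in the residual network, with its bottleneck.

Residual along S→tap→valve→gate→relay→t: S→tap: 2, tap→valve: 1, valve→gate: 3, gate→relay: 4, relay→t: 2.
Bottleneck = min = 1.

S→tap→valve→gate→relay→t, bottleneck 1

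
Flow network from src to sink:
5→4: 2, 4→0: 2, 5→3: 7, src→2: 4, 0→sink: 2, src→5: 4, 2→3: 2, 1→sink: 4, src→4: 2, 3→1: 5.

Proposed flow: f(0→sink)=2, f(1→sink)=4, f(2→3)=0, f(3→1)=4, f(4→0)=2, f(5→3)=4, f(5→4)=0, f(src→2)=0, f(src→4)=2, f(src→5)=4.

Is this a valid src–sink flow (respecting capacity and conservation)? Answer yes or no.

Every edge has 0 ≤ f(e) ≤ cap(e).
At each intermediate node, inflow equals outflow.

Yes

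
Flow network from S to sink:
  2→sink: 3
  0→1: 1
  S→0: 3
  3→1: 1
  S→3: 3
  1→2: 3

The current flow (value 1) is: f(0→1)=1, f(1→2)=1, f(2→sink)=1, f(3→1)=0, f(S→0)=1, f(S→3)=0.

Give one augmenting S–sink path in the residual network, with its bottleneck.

Residual along S→3→1→2→sink: S→3: 3, 3→1: 1, 1→2: 2, 2→sink: 2.
Bottleneck = min = 1.

S→3→1→2→sink, bottleneck 1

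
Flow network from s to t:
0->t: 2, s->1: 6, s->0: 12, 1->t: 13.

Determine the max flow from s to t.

8

Augment s->0->t: bottleneck 2. Total 2.
Augment s->1->t: bottleneck 6. Total 8.
No augmenting path remains in the residual graph.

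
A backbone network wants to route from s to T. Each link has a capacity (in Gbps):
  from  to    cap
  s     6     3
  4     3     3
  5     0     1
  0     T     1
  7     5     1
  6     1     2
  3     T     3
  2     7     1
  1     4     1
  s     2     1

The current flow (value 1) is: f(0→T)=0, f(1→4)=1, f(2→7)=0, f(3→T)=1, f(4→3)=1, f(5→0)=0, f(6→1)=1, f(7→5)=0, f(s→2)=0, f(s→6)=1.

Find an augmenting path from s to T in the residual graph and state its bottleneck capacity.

Residual along s→2→7→5→0→T: s→2: 1, 2→7: 1, 7→5: 1, 5→0: 1, 0→T: 1.
Bottleneck = min = 1.

s→2→7→5→0→T, bottleneck 1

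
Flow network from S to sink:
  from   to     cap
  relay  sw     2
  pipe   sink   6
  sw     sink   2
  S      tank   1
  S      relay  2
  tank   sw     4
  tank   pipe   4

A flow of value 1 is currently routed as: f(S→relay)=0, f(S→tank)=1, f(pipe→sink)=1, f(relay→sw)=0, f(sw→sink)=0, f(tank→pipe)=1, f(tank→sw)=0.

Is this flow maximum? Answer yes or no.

No

Residual path S→relay→sw→sink has bottleneck 2 > 0.
Pushing 2 along it raises the flow to 3, so the given flow is not maximum.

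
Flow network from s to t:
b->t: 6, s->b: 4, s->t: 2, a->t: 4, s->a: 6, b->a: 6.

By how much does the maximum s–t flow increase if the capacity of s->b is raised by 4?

2

Original max flow = 10.
After raising cap(s->b), augmenting paths through that edge carry 2 more units.
New max flow = 12. Increase = 2.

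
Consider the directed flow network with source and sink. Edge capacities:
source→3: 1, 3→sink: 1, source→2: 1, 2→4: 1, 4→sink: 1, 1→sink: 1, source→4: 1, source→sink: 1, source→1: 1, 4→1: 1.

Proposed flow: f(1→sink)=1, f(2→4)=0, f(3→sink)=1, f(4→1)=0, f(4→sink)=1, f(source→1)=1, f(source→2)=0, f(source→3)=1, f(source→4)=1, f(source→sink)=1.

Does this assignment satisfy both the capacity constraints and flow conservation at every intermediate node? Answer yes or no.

Every edge has 0 ≤ f(e) ≤ cap(e).
At each intermediate node, inflow equals outflow.

Yes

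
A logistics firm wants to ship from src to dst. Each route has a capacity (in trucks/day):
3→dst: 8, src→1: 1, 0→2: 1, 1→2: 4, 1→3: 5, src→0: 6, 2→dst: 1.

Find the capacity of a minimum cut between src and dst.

Max flow = 2 (via 2 augmenting paths).
In the residual at optimum, the set reachable from src is {0, src}.
Cut edges: src→1 (cap 1), 0→2 (cap 1). Sum = 2.

2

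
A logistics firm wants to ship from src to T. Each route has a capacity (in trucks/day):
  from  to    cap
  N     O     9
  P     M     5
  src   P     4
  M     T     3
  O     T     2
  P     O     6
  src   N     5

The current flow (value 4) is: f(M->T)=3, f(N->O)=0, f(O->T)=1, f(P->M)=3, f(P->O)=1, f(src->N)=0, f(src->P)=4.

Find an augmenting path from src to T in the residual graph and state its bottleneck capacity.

Residual along src->N->O->T: src->N: 5, N->O: 9, O->T: 1.
Bottleneck = min = 1.

src->N->O->T, bottleneck 1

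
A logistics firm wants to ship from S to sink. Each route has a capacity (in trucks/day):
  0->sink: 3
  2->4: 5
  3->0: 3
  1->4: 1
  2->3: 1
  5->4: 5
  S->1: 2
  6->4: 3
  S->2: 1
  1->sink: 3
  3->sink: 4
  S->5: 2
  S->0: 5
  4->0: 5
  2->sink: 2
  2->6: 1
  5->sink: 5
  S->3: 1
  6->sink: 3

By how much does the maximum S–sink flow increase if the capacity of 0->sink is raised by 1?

1

Original max flow = 9.
After raising cap(0->sink), augmenting paths through that edge carry 1 more unit.
New max flow = 10. Increase = 1.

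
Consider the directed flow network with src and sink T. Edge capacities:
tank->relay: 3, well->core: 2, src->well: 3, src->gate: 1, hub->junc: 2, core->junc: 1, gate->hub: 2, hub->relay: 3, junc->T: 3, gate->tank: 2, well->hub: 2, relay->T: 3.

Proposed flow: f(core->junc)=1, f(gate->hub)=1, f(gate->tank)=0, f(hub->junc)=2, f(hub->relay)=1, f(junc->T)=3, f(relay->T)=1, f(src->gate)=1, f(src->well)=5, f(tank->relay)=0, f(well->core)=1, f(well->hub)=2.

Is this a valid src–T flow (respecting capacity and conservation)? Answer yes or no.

No

Capacity violated on src->well: flow 5 > capacity 3.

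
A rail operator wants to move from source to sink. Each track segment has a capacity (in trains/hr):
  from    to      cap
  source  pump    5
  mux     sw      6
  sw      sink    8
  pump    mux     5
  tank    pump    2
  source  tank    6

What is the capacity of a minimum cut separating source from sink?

5

Max flow = 5 (via 1 augmenting path).
In the residual at optimum, the set reachable from source is {pump, source, tank}.
Cut edges: pump→mux (cap 5). Sum = 5.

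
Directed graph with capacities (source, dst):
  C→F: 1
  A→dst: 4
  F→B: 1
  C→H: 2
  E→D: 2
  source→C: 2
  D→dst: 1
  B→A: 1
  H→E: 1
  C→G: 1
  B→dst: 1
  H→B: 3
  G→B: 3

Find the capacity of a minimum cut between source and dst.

2

Max flow = 2 (via 2 augmenting paths).
In the residual at optimum, the set reachable from source is {source}.
Cut edges: source→C (cap 2). Sum = 2.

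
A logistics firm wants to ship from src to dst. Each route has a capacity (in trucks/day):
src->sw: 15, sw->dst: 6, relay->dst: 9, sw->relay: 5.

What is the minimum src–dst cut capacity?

11

Max flow = 11 (via 2 augmenting paths).
In the residual at optimum, the set reachable from src is {src, sw}.
Cut edges: sw->relay (cap 5), sw->dst (cap 6). Sum = 11.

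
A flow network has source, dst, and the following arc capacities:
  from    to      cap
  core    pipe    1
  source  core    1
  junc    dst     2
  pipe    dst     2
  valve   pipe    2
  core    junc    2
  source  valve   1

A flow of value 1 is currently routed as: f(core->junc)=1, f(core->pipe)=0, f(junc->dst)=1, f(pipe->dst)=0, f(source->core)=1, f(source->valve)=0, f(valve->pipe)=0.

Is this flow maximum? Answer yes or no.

No

Residual path source->valve->pipe->dst has bottleneck 1 > 0.
Pushing 1 along it raises the flow to 2, so the given flow is not maximum.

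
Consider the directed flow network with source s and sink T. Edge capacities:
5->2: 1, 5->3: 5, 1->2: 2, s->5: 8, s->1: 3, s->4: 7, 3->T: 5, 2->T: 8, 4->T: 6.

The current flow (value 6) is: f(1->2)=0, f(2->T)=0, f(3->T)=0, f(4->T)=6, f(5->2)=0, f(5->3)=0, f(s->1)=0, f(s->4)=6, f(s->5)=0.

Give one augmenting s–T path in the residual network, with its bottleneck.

Residual along s->1->2->T: s->1: 3, 1->2: 2, 2->T: 8.
Bottleneck = min = 2.

s->1->2->T, bottleneck 2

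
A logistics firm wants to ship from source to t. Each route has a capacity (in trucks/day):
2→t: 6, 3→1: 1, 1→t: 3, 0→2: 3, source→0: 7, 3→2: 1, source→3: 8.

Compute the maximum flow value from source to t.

5

Augment source→0→2→t: bottleneck 3. Total 3.
Augment source→3→2→t: bottleneck 1. Total 4.
Augment source→3→1→t: bottleneck 1. Total 5.
No augmenting path remains in the residual graph.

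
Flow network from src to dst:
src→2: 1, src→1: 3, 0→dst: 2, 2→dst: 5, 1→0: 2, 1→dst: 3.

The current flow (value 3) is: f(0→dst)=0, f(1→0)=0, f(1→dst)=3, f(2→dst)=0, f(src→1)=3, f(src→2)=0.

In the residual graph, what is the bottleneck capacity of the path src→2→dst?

1

Residual capacities along the path: src→2: 1, 2→dst: 5.
Minimum is 1.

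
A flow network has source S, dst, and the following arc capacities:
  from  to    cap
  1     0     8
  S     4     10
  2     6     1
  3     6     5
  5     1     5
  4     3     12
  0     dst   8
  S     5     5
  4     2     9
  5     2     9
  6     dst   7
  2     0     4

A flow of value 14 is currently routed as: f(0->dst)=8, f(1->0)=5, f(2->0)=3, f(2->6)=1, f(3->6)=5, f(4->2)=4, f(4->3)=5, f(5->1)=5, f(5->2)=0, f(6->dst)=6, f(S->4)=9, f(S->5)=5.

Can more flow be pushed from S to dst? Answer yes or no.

Residual reachable from S: {0, 1, 2, 3, 4, 5, S}; dst is not reachable.
Saturated cut: 2->6, 0->dst, 3->6 with total capacity 14 = current flow value. Flow is maximum.

No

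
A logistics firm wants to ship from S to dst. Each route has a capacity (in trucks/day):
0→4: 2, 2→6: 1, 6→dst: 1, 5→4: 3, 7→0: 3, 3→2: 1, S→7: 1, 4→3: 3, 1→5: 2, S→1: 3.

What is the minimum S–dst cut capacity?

Max flow = 1 (via 1 augmenting path).
In the residual at optimum, the set reachable from S is {0, 1, 3, 4, 5, 7, S}.
Cut edges: 3→2 (cap 1). Sum = 1.

1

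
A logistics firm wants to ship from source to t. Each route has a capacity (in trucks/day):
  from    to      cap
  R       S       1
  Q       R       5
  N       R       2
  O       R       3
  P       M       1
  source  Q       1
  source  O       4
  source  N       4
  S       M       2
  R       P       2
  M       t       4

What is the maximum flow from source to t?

Augment source->N->R->P->M->t: bottleneck 1. Total 1.
Augment source->N->R->S->M->t: bottleneck 1. Total 2.
No augmenting path remains in the residual graph.

2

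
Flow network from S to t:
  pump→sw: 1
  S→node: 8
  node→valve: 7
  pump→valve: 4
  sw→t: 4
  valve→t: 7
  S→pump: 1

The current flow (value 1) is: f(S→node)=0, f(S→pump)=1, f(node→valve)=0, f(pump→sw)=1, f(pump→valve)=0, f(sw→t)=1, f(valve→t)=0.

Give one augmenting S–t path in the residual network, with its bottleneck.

Residual along S→node→valve→t: S→node: 8, node→valve: 7, valve→t: 7.
Bottleneck = min = 7.

S→node→valve→t, bottleneck 7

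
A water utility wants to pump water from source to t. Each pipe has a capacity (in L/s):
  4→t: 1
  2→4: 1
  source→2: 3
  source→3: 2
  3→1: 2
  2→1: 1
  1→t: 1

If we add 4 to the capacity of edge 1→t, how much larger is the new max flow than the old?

Original max flow = 2.
After raising cap(1→t), augmenting paths through that edge carry 2 more units.
New max flow = 4. Increase = 2.

2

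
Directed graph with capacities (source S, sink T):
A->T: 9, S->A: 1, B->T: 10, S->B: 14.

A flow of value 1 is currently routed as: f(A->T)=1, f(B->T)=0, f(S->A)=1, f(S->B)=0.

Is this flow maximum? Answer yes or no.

No

Residual path S->B->T has bottleneck 10 > 0.
Pushing 10 along it raises the flow to 11, so the given flow is not maximum.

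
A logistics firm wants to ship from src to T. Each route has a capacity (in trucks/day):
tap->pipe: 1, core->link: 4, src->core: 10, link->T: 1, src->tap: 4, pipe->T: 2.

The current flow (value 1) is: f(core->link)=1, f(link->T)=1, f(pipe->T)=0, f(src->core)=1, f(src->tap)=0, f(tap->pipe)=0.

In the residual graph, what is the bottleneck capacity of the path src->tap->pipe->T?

Residual capacities along the path: src->tap: 4, tap->pipe: 1, pipe->T: 2.
Minimum is 1.

1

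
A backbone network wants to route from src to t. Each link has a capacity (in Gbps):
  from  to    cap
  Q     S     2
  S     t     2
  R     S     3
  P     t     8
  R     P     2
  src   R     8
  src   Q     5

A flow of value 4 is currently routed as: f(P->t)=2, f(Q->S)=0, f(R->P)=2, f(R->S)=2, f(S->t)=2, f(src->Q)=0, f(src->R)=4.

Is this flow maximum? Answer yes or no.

Yes

Residual reachable from src: {Q, R, S, src}; t is not reachable.
Saturated cut: R->P, S->t with total capacity 4 = current flow value. Flow is maximum.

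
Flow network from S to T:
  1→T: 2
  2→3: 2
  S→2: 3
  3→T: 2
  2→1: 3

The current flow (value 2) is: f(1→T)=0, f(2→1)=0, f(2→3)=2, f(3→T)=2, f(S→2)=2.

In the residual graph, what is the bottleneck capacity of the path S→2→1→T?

Residual capacities along the path: S→2: 1, 2→1: 3, 1→T: 2.
Minimum is 1.

1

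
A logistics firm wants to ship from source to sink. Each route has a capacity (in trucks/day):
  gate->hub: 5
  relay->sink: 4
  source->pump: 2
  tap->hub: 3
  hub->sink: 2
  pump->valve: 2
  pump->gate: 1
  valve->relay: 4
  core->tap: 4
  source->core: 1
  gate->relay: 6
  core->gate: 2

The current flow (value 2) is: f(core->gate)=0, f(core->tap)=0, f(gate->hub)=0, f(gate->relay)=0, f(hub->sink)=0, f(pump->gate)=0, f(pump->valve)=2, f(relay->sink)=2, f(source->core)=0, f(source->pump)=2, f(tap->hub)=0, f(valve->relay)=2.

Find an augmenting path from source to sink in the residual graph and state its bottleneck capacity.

Residual along source->core->gate->relay->sink: source->core: 1, core->gate: 2, gate->relay: 6, relay->sink: 2.
Bottleneck = min = 1.

source->core->gate->relay->sink, bottleneck 1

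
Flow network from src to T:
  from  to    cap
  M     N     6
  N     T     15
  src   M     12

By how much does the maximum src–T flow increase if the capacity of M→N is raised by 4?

4

Original max flow = 6.
After raising cap(M→N), augmenting paths through that edge carry 4 more units.
New max flow = 10. Increase = 4.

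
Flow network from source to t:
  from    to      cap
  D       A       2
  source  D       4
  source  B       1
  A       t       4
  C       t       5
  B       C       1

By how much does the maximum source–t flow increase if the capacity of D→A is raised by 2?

2

Original max flow = 3.
After raising cap(D→A), augmenting paths through that edge carry 2 more units.
New max flow = 5. Increase = 2.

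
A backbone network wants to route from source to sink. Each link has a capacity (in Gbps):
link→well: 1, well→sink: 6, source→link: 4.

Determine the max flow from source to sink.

1

Augment source→link→well→sink: bottleneck 1. Total 1.
No augmenting path remains in the residual graph.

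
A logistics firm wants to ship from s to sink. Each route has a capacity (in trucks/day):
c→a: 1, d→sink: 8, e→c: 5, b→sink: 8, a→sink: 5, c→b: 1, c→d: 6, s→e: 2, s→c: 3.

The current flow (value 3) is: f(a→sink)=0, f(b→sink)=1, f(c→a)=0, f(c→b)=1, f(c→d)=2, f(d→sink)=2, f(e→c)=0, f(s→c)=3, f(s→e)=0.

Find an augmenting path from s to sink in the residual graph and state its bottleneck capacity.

Residual along s→e→c→d→sink: s→e: 2, e→c: 5, c→d: 4, d→sink: 6.
Bottleneck = min = 2.

s→e→c→d→sink, bottleneck 2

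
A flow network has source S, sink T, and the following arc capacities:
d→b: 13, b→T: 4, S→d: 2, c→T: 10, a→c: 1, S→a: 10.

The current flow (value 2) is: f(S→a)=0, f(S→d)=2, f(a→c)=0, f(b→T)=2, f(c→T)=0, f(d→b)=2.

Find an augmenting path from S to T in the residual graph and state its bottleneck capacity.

S→a→c→T, bottleneck 1

Residual along S→a→c→T: S→a: 10, a→c: 1, c→T: 10.
Bottleneck = min = 1.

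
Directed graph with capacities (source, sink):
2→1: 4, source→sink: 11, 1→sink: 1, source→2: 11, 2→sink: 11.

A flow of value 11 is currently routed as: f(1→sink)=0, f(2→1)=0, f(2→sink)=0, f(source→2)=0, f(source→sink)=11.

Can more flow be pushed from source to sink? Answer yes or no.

Residual path source→2→sink has bottleneck 11 > 0.
Pushing 11 along it raises the flow to 22, so the given flow is not maximum.

Yes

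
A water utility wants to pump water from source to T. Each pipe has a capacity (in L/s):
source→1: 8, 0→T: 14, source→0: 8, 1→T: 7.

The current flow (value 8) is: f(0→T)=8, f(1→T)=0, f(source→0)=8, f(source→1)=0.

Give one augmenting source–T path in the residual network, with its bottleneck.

source→1→T, bottleneck 7

Residual along source→1→T: source→1: 8, 1→T: 7.
Bottleneck = min = 7.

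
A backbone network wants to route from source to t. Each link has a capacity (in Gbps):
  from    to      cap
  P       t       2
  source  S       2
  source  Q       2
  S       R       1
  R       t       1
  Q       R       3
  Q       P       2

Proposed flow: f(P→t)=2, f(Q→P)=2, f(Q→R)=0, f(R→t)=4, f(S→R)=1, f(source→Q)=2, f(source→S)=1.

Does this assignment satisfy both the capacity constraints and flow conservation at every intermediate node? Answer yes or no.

No

Capacity violated on R→t: flow 4 > capacity 1.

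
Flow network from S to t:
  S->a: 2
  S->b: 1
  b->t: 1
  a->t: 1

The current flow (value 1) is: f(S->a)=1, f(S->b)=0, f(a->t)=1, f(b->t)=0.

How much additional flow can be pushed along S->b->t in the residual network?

1

Residual capacities along the path: S->b: 1, b->t: 1.
Minimum is 1.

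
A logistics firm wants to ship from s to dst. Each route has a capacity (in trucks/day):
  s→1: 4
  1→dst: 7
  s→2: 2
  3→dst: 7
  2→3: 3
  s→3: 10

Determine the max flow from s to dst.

11

Augment s→3→dst: bottleneck 7. Total 7.
Augment s→1→dst: bottleneck 4. Total 11.
No augmenting path remains in the residual graph.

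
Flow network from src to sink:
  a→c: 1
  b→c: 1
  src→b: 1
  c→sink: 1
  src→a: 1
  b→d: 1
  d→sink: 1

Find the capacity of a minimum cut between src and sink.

2

Max flow = 2 (via 2 augmenting paths).
In the residual at optimum, the set reachable from src is {src}.
Cut edges: src→a (cap 1), src→b (cap 1). Sum = 2.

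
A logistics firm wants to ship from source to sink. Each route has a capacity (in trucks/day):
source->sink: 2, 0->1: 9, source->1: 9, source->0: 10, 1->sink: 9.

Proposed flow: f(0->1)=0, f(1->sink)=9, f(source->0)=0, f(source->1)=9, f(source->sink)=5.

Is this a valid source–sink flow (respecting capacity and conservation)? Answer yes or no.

Capacity violated on source->sink: flow 5 > capacity 2.

No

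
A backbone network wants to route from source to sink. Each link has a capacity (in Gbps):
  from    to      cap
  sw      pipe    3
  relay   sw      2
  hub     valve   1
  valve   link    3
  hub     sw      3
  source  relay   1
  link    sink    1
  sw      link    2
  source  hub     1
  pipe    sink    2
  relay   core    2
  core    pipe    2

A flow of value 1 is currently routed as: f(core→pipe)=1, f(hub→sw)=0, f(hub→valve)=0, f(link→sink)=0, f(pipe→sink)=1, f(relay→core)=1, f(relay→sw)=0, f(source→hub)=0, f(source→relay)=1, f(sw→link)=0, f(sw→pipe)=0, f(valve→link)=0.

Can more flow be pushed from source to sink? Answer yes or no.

Yes

Residual path source→hub→sw→pipe→sink has bottleneck 1 > 0.
Pushing 1 along it raises the flow to 2, so the given flow is not maximum.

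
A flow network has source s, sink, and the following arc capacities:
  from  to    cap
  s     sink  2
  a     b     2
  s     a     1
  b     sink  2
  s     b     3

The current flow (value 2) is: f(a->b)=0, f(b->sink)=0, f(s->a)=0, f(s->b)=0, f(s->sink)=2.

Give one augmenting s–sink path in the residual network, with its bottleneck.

s->b->sink, bottleneck 2

Residual along s->b->sink: s->b: 3, b->sink: 2.
Bottleneck = min = 2.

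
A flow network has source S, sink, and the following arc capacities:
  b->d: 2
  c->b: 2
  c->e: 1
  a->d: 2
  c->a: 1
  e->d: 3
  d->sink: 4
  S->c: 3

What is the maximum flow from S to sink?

3

Augment S->c->b->d->sink: bottleneck 2. Total 2.
Augment S->c->a->d->sink: bottleneck 1. Total 3.
No augmenting path remains in the residual graph.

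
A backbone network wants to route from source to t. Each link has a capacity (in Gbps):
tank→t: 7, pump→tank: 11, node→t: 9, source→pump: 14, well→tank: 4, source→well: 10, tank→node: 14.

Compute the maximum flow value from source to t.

15

Augment source→well→tank→t: bottleneck 4. Total 4.
Augment source→pump→tank→t: bottleneck 3. Total 7.
Augment source→pump→tank→node→t: bottleneck 8. Total 15.
No augmenting path remains in the residual graph.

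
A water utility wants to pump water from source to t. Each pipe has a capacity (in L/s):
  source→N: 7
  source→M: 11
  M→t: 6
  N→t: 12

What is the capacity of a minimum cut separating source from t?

13

Max flow = 13 (via 2 augmenting paths).
In the residual at optimum, the set reachable from source is {M, source}.
Cut edges: source→N (cap 7), M→t (cap 6). Sum = 13.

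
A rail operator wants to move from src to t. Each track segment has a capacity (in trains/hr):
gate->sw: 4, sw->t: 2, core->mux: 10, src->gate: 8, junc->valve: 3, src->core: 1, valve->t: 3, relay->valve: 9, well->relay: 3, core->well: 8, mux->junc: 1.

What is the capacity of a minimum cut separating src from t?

3

Max flow = 3 (via 2 augmenting paths).
In the residual at optimum, the set reachable from src is {gate, src, sw}.
Cut edges: src->core (cap 1), sw->t (cap 2). Sum = 3.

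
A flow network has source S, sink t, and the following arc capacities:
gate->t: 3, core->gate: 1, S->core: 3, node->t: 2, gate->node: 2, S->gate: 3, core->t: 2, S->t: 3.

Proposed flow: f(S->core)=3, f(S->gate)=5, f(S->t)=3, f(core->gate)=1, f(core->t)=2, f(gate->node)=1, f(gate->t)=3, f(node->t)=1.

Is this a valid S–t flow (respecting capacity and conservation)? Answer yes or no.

No

Capacity violated on S->gate: flow 5 > capacity 3.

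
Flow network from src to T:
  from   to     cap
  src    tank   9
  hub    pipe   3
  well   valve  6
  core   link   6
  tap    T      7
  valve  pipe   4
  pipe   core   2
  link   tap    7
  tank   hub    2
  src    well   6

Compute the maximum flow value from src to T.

2

Augment src→tank→hub→pipe→core→link→tap→T: bottleneck 2. Total 2.
No augmenting path remains in the residual graph.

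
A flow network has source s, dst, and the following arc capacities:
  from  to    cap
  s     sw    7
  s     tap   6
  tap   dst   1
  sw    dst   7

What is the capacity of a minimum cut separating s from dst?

Max flow = 8 (via 2 augmenting paths).
In the residual at optimum, the set reachable from s is {s, tap}.
Cut edges: s->sw (cap 7), tap->dst (cap 1). Sum = 8.

8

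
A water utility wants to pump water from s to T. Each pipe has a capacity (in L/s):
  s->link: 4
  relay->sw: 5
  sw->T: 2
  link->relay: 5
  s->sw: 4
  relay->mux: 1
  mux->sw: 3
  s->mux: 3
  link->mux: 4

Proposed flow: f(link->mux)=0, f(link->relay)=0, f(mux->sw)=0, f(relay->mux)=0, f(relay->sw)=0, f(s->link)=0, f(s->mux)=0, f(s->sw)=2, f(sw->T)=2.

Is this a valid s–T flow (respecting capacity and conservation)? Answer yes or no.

Yes

Every edge has 0 ≤ f(e) ≤ cap(e).
At each intermediate node, inflow equals outflow.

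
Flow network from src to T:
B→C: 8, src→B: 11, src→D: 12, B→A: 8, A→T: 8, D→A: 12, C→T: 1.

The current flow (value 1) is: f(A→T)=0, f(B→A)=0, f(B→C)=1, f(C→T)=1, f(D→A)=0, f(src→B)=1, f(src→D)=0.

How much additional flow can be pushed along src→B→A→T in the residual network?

8

Residual capacities along the path: src→B: 10, B→A: 8, A→T: 8.
Minimum is 8.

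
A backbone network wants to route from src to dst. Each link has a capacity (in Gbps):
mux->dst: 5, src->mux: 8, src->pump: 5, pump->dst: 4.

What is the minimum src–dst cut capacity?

Max flow = 9 (via 2 augmenting paths).
In the residual at optimum, the set reachable from src is {mux, pump, src}.
Cut edges: mux->dst (cap 5), pump->dst (cap 4). Sum = 9.

9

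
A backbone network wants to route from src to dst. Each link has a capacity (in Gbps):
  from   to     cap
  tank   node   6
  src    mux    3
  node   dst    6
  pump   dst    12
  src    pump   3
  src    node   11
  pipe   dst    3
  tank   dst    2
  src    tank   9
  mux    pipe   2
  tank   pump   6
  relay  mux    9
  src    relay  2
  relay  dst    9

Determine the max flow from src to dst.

21

Augment src→relay→dst: bottleneck 2. Total 2.
Augment src→tank→dst: bottleneck 2. Total 4.
Augment src→pump→dst: bottleneck 3. Total 7.
Augment src→node→dst: bottleneck 6. Total 13.
Augment src→mux→pipe→dst: bottleneck 2. Total 15.
Augment src→tank→pump→dst: bottleneck 6. Total 21.
No augmenting path remains in the residual graph.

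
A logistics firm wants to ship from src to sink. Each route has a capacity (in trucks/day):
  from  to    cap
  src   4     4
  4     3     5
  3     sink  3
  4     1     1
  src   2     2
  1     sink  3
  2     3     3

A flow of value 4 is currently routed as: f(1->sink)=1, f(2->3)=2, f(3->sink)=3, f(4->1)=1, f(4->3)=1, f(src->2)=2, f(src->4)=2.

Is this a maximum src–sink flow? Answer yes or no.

Residual reachable from src: {2, 3, 4, src}; sink is not reachable.
Saturated cut: 4->1, 3->sink with total capacity 4 = current flow value. Flow is maximum.

Yes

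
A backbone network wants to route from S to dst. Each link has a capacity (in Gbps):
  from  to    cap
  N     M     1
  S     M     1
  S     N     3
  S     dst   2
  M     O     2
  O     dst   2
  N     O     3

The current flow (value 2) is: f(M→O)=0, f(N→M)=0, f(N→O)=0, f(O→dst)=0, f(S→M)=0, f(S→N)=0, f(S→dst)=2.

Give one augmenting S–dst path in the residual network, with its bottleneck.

S→N→O→dst, bottleneck 2

Residual along S→N→O→dst: S→N: 3, N→O: 3, O→dst: 2.
Bottleneck = min = 2.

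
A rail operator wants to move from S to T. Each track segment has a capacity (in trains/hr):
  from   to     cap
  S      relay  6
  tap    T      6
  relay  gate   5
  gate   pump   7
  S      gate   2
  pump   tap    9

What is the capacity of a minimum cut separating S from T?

Max flow = 6 (via 2 augmenting paths).
In the residual at optimum, the set reachable from S is {S, gate, pump, relay, tap}.
Cut edges: tap->T (cap 6). Sum = 6.

6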